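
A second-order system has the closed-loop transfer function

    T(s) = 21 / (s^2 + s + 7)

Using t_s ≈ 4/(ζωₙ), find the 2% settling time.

t_s ≈ 8 s

Comparing s^2 + s + 7 to s^2 + 2ζωₙs + ωₙ²: ωₙ = √7 ≈ 2.646 rad/s and ζ = 1/(2·√7) ≈ 0.1890.
ζωₙ = 1/2 = 0.5, so t_s ≈ 4/(ζωₙ) = 4/0.5 = 8 s.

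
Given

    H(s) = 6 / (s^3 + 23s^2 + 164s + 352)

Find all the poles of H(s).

s = -11, -4, -8

The poles are the roots of the denominator s^3 + 23s^2 + 164s + 352 = 0.
Trying s = -11: the polynomial evaluates to 0, so (s + 11) is a factor.
Dividing out leaves s^2 + 12s + 32 = 0.
Factoring the quadratic: (s + 4)(s + 8) = 0.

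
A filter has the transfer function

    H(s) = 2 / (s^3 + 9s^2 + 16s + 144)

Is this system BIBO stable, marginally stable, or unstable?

marginally stable

The denominator s^3 + 9s^2 + 16s + 144 factors as (s^2 + 16)(s + 9), giving poles at s = 4j, -4j, -9.
Since the simple pole(s) at s = 4j, -4j lie on the jω-axis with none in the right half-plane, the system is marginally stable.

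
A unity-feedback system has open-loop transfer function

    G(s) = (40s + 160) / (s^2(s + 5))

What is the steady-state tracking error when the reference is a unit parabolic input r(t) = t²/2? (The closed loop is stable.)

G(s) has 2 poles at the origin.
This is a Type 2 system. Ka = lim_{s→0} s^2·G(s) = 160/5 = 32.
e_ss = 1/Ka = 1/(32) = 1/32 ≈ 0.03125.

e_ss = 0.03125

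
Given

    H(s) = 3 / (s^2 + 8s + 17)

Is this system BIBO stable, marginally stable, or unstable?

stable

The denominator s^2 + 8s + 17 factors as (s^2 + 8s + 17), giving poles at s = -4 + j, -4 - j.
Since all poles lie strictly in the left half-plane, the system is stable.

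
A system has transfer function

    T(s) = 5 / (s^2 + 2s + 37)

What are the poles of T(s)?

s = -1 ± 6j

The poles are the roots of the denominator s^2 + 2s + 37 = 0.
Using the quadratic formula: s = (-2 ± √(-144))/2 = -1 ± 6j.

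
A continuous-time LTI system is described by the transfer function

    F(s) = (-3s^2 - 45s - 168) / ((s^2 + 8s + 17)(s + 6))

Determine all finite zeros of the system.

Set the numerator to zero: -3s^2 - 45s - 168 = 0, i.e. -3·(s^2 + 15s + 56) = 0.
Factoring: (s + 8)(s + 7) = 0.

s = -8, -7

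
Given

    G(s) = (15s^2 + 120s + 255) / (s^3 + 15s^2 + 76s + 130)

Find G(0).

Set s = 0: G(0) = (255) / (130) = 51/26.

G(0) = 51/26 ≈ 1.962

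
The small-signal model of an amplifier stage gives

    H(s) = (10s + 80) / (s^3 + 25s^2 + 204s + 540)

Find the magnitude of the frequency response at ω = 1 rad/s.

|H(j1)| ≈ 0.1456

Substitute s = j1: numerator = 80 + j10, denominator = 515 + j203.
|H(j1)| = |80 + j10| / |515 + j203| = 80.623 / 553.56 ≈ 0.1456.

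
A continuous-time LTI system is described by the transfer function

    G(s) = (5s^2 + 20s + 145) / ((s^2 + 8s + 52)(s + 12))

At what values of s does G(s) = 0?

Set the numerator to zero: 5s^2 + 20s + 145 = 0, i.e. 5·(s^2 + 4s + 29) = 0.
Factoring: (s^2 + 4s + 29) = 0.

s = -2 ± 5j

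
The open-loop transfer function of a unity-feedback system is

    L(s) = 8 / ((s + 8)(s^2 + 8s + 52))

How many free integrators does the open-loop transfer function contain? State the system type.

The denominator has no factor of s at the origin — no free integrator — so this is a Type 0 system.

Type 0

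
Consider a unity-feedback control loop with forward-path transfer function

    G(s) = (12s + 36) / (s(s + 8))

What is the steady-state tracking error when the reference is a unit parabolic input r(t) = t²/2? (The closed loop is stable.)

G(s) has one pole at the origin.
This is a Type 1 system; Ka = lim_{s→0} s^2·G(s) = 0, so the steady-state error for a parabola input is infinite.

e_ss = ∞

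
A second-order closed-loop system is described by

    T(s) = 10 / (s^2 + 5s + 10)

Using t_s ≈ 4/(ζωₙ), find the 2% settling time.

t_s ≈ 1.600 s

Comparing s^2 + 5s + 10 to s^2 + 2ζωₙs + ωₙ²: ωₙ = √10 ≈ 3.162 rad/s and ζ = 5/(2·√10) ≈ 0.7906.
ζωₙ = 5/2 = 2.5, so t_s ≈ 4/(ζωₙ) = 4/2.5 = 1.600 s.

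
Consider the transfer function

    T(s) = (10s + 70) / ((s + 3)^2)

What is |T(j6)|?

Substitute s = j6: numerator = 70 + j60, denominator = -27 + j36.
|T(j6)| = |70 + j60| / |-27 + j36| = 92.195 / 45 ≈ 2.049.

|T(j6)| ≈ 2.049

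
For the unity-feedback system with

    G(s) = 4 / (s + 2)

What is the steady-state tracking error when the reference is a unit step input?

e_ss = 0.3333

G(s) has no poles at the origin.
This is a Type 0 system. Kp = lim_{s→0} G(s) = 4/2 = 2.
e_ss = 1/(1 + Kp) = 1/(1 + 2) = 1/3 ≈ 0.3333.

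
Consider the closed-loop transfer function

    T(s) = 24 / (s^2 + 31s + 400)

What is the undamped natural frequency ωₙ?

ωₙ = 20 rad/s

Compare the denominator to the standard form s^2 + 2ζωₙs + ωₙ².
ωₙ² = 400, so ωₙ = 20 rad/s.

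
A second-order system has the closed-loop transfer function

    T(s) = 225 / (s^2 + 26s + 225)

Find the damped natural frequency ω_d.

ω_d ≈ 7.483 rad/s

Comparing s^2 + 26s + 225 to s^2 + 2ζωₙs + ωₙ²: ωₙ = 15 rad/s and ζ = 26/(2·15) ≈ 0.8667.
ζωₙ = 26/2 = 13, so ω_d = ωₙ√(1−ζ²) = √(ωₙ² − (ζωₙ)²) = √(225 − 13²) = √56 ≈ 7.483 rad/s.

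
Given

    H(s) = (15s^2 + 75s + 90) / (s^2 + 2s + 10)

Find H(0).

Set s = 0: H(0) = (90) / (10) = 9.

H(0) = 9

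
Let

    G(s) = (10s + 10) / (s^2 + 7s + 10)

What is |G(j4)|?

|G(j4)| ≈ 1.440

Substitute s = j4: numerator = 10 + j40, denominator = -6 + j28.
|G(j4)| = |10 + j40| / |-6 + j28| = 41.231 / 28.636 ≈ 1.440.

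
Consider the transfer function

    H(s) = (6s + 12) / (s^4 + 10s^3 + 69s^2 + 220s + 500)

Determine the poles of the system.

The poles are the roots of the denominator s^4 + 10s^3 + 69s^2 + 220s + 500 = 0.
No real roots exist; factor into two real quadratics: (s^2 + 4s + 20)(s^2 + 6s + 25) = 0.
Each quadratic gives a conjugate pair via the quadratic formula.

s = -2 ± 4j, -3 ± 4j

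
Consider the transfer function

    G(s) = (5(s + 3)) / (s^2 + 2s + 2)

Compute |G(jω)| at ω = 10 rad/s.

Substitute s = j10: numerator = 15 + j50, denominator = -98 + j20.
|G(j10)| = |15 + j50| / |-98 + j20| = 52.202 / 100.02 ≈ 0.5219.

|G(j10)| ≈ 0.5219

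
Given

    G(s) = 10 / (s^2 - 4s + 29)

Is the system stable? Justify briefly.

unstable

The denominator s^2 - 4s + 29 factors as (s^2 - 4s + 29), giving poles at s = 2 ± 5j.
Since the pole(s) at s = 2 ± 5j lie in the right half-plane, the system is unstable.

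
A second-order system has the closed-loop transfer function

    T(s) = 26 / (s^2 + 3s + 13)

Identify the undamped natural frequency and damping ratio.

Compare the denominator to the standard form s^2 + 2ζωₙs + ωₙ².
ωₙ² = 13, so ωₙ = √13 ≈ 3.606 rad/s.
2ζωₙ = 3, so ζ = 3/(2·√13) ≈ 0.4160.

ωₙ ≈ 3.606 rad/s, ζ ≈ 0.4160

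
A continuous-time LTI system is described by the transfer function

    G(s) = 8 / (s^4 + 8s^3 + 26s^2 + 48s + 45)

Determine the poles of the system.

s = -1 ± 2j, -3, -3

The poles are the roots of the denominator s^4 + 8s^3 + 26s^2 + 48s + 45 = 0.
Trying s = -3: the polynomial evaluates to 0, so (s + 3) is a factor.
Dividing out leaves s^3 + 5s^2 + 11s + 15 = 0.
This factors further as (s^2 + 2s + 5)(s + 3) = 0.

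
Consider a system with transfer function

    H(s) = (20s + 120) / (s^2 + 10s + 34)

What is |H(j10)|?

Substitute s = j10: numerator = 120 + j200, denominator = -66 + j100.
|H(j10)| = |120 + j200| / |-66 + j100| = 233.24 / 119.82 ≈ 1.947.

|H(j10)| ≈ 1.947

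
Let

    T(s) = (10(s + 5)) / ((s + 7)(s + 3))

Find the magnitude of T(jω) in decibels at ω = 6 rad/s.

|T(j6)|_dB ≈ 2.03 dB

Substitute s = j6: numerator = 50 + j60, denominator = -15 + j60.
|T(j6)| = |50 + j60| / |-15 + j60| = 78.102 / 61.847 ≈ 1.263.
In decibels: 20·log₁₀(1.263) ≈ 2.03 dB.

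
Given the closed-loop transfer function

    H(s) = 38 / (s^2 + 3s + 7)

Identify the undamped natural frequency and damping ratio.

Compare the denominator to the standard form s^2 + 2ζωₙs + ωₙ².
ωₙ² = 7, so ωₙ = √7 ≈ 2.646 rad/s.
2ζωₙ = 3, so ζ = 3/(2·√7) ≈ 0.5669.
With ζ = 0.5669 the response is underdamped.

ωₙ ≈ 2.646 rad/s, ζ ≈ 0.5669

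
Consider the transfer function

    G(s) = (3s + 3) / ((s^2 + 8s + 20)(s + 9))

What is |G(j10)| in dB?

|G(j10)|_dB ≈ -34.1 dB

Substitute s = j10: numerator = 3 + j30, denominator = -1520 - j80.
|G(j10)| = |3 + j30| / |-1520 - j80| = 30.150 / 1522.1 ≈ 0.01981.
In decibels: 20·log₁₀(0.01981) ≈ -34.1 dB.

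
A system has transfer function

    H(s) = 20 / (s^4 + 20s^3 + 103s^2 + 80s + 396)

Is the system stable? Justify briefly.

The denominator s^4 + 20s^3 + 103s^2 + 80s + 396 factors as (s^2 + 4)(s + 9)(s + 11), giving poles at s = 2j, -2j, -9, -11.
Since the simple pole(s) at s = ±2j lie on the jω-axis with none in the right half-plane, the system is marginally stable.

marginally stable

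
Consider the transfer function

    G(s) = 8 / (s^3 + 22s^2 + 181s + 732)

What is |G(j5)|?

Substitute s = j5: numerator = 8, denominator = 182 + j780.
|G(j5)| = |8| / |182 + j780| = 8 / 800.95 ≈ 0.009988.

|G(j5)| ≈ 0.009988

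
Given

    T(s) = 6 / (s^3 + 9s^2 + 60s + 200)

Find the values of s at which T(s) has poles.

The poles are the roots of the denominator s^3 + 9s^2 + 60s + 200 = 0.
Trying s = -5: the polynomial evaluates to 0, so (s + 5) is a factor.
Dividing out leaves s^2 + 4s + 40 = 0.
The quadratic formula then gives s = -2 ± 6j.

s = -5, -2 ± 6j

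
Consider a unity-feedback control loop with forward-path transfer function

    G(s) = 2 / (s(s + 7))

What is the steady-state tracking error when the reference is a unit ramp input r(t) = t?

G(s) has one pole at the origin.
This is a Type 1 system. Kv = lim_{s→0} s·G(s) = 2/7.
e_ss = 1/Kv = 1/(2/7) = 7/2 ≈ 3.500.

e_ss = 3.500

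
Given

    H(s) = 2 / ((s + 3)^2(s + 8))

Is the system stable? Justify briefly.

The poles can be read from the denominator factors: s = -3, -8, -3.
Since all poles lie strictly in the left half-plane, the system is stable.

stable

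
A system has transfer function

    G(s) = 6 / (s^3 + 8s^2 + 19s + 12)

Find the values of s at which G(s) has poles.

s = -4, -1, -3

The poles are the roots of the denominator s^3 + 8s^2 + 19s + 12 = 0.
Trying s = -4: the polynomial evaluates to 0, so (s + 4) is a factor.
Dividing out leaves s^2 + 4s + 3 = 0.
Factoring the quadratic: (s + 1)(s + 3) = 0.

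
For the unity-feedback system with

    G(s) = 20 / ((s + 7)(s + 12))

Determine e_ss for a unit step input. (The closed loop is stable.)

G(s) has no poles at the origin.
This is a Type 0 system. Kp = lim_{s→0} G(s) = 20/84 = 5/21.
e_ss = 1/(1 + Kp) = 1/(1 + 5/21) = 21/26 ≈ 0.8077.

e_ss = 0.8077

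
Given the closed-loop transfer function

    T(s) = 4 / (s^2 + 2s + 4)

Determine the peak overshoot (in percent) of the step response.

Comparing s^2 + 2s + 4 to s^2 + 2ζωₙs + ωₙ²: ωₙ = 2 rad/s and ζ = 2/(2·2) = 0.5.
%OS = 100·exp(−πζ/√(1−ζ²)) = 100·exp(−π·0.5/√(1−0.5²)) ≈ 16.3%.

%OS ≈ 16.3%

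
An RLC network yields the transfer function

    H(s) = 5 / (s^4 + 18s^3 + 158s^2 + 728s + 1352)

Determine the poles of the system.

s = -4 + 6j, -4 - 6j, -5 + j, -5 - j

The poles are the roots of the denominator s^4 + 18s^3 + 158s^2 + 728s + 1352 = 0.
No real roots exist; factor into two real quadratics: (s^2 + 8s + 52)(s^2 + 10s + 26) = 0.
Each quadratic gives a conjugate pair via the quadratic formula.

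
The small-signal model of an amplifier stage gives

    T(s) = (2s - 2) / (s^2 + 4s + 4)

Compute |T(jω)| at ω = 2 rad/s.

Substitute s = j2: numerator = -2 + j4, denominator = j8.
|T(j2)| = |-2 + j4| / |j8| = 4.4721 / 8 ≈ 0.5590.

|T(j2)| ≈ 0.5590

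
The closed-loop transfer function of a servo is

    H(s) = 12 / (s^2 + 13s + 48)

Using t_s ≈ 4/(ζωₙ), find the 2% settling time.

t_s ≈ 0.6154 s

Comparing s^2 + 13s + 48 to s^2 + 2ζωₙs + ωₙ²: ωₙ = √48 ≈ 6.928 rad/s and ζ = 13/(2·√48) ≈ 0.9382.
ζωₙ = 13/2 = 6.5, so t_s ≈ 4/(ζωₙ) = 4/6.5 ≈ 0.6154 s.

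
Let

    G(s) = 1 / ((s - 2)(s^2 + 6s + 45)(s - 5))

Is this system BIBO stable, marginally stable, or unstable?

The poles can be read from the denominator factors: s = 2, -3 + 6j, -3 - 6j, 5.
Since the pole(s) at s = 2, 5 lie in the right half-plane, the system is unstable.

unstable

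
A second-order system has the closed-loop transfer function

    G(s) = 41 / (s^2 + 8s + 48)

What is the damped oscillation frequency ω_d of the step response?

ω_d ≈ 5.657 rad/s

Comparing s^2 + 8s + 48 to s^2 + 2ζωₙs + ωₙ²: ωₙ = √48 ≈ 6.928 rad/s and ζ = 8/(2·√48) ≈ 0.5774.
ζωₙ = 8/2 = 4, so ω_d = ωₙ√(1−ζ²) = √(ωₙ² − (ζωₙ)²) = √(48 − 4²) = √32 ≈ 5.657 rad/s.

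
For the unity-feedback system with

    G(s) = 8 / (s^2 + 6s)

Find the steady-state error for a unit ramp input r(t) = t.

G(s) has one pole at the origin.
This is a Type 1 system. Kv = lim_{s→0} s·G(s) = 8/6 = 4/3.
e_ss = 1/Kv = 1/(4/3) = 3/4 ≈ 0.7500.

e_ss = 0.7500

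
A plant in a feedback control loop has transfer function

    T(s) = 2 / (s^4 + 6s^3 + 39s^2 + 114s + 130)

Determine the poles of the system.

s = -1 ± 5j, -2 ± j

The poles are the roots of the denominator s^4 + 6s^3 + 39s^2 + 114s + 130 = 0.
No real roots exist; factor into two real quadratics: (s^2 + 2s + 26)(s^2 + 4s + 5) = 0.
Each quadratic gives a conjugate pair via the quadratic formula.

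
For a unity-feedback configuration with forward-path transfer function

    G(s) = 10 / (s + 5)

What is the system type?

The denominator has no factor of s at the origin — no free integrator — so this is a Type 0 system.

Type 0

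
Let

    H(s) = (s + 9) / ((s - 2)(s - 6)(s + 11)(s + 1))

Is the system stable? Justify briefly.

The poles can be read from the denominator factors: s = 2, 6, -11, -1.
Since the pole(s) at s = 2, 6 lie in the right half-plane, the system is unstable.

unstable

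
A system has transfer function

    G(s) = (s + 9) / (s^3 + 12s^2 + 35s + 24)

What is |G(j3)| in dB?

|G(j3)|_dB ≈ -21.6 dB

Substitute s = j3: numerator = 9 + j3, denominator = -84 + j78.
|G(j3)| = |9 + j3| / |-84 + j78| = 9.4868 / 114.63 ≈ 0.08276.
In decibels: 20·log₁₀(0.08276) ≈ -21.6 dB.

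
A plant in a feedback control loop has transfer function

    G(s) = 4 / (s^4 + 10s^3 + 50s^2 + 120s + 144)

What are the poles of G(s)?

The poles are the roots of the denominator s^4 + 10s^3 + 50s^2 + 120s + 144 = 0.
No real roots exist; factor into two real quadratics: (s^2 + 4s + 8)(s^2 + 6s + 18) = 0.
Each quadratic gives a conjugate pair via the quadratic formula.

s = -2 ± 2j, -3 ± 3j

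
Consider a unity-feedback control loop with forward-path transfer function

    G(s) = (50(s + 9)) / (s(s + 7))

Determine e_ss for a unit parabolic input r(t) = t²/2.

G(s) has one pole at the origin.
This is a Type 1 system; Ka = lim_{s→0} s^2·G(s) = 0, so the steady-state error for a parabola input is infinite.

e_ss = ∞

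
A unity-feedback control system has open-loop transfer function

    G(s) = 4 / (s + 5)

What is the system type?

Type 0

The denominator has no factor of s at the origin — no free integrator — so this is a Type 0 system.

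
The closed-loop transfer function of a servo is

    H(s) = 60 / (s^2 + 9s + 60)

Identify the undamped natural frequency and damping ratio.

ωₙ ≈ 7.746 rad/s, ζ ≈ 0.5809

Compare the denominator to the standard form s^2 + 2ζωₙs + ωₙ².
ωₙ² = 60, so ωₙ = √60 ≈ 7.746 rad/s.
2ζωₙ = 9, so ζ = 9/(2·√60) ≈ 0.5809.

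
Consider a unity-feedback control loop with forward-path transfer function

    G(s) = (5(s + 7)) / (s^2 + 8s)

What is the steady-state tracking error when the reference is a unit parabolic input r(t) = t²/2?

G(s) has one pole at the origin.
This is a Type 1 system; Ka = lim_{s→0} s^2·G(s) = 0, so the steady-state error for a parabola input is infinite.

e_ss = ∞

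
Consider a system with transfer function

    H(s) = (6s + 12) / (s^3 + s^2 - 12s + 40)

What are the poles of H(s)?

The poles are the roots of the denominator s^3 + s^2 - 12s + 40 = 0.
Trying s = -5: the polynomial evaluates to 0, so (s + 5) is a factor.
Dividing out leaves s^2 - 4s + 8 = 0.
The quadratic formula then gives s = 2 ± 2j.

s = 2 ± 2j, -5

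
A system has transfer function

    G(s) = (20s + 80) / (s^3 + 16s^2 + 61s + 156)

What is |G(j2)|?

Substitute s = j2: numerator = 80 + j40, denominator = 92 + j114.
|G(j2)| = |80 + j40| / |92 + j114| = 89.443 / 146.49 ≈ 0.6106.

|G(j2)| ≈ 0.6106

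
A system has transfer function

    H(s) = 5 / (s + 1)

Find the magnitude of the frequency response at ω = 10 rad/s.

Substitute s = j10: numerator = 5, denominator = 1 + j10.
|H(j10)| = |5| / |1 + j10| = 5 / 10.050 ≈ 0.4975.

|H(j10)| ≈ 0.4975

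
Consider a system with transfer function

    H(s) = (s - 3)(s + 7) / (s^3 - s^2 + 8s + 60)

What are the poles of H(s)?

s = -3, 2 + 4j, 2 - 4j

The poles are the roots of the denominator s^3 - s^2 + 8s + 60 = 0.
Trying s = -3: the polynomial evaluates to 0, so (s + 3) is a factor.
Dividing out leaves s^2 - 4s + 20 = 0.
The quadratic formula then gives s = 2 ± 4j.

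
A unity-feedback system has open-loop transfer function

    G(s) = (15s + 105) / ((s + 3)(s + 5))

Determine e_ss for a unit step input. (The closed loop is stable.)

e_ss = 0.1250

G(s) has no poles at the origin.
This is a Type 0 system. Kp = lim_{s→0} G(s) = 105/15 = 7.
e_ss = 1/(1 + Kp) = 1/(1 + 7) = 1/8 ≈ 0.1250.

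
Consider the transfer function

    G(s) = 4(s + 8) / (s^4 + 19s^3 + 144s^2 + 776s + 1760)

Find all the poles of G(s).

The poles are the roots of the denominator s^4 + 19s^3 + 144s^2 + 776s + 1760 = 0.
Trying s = -4: the polynomial evaluates to 0, so (s + 4) is a factor.
Dividing out leaves s^3 + 15s^2 + 84s + 440 = 0.
This factors further as (s^2 + 4s + 40)(s + 11) = 0.

s = -4, -2 ± 6j, -11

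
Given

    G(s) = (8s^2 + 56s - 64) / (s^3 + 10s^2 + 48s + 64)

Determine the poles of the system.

The poles are the roots of the denominator s^3 + 10s^2 + 48s + 64 = 0.
Trying s = -2: the polynomial evaluates to 0, so (s + 2) is a factor.
Dividing out leaves s^2 + 8s + 32 = 0.
The quadratic formula then gives s = -4 ± 4j.

s = -4 ± 4j, -2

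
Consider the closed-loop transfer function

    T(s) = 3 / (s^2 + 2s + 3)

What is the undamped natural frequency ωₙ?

Compare the denominator to the standard form s^2 + 2ζωₙs + ωₙ².
ωₙ² = 3, so ωₙ = √3 ≈ 1.732 rad/s.

ωₙ ≈ 1.732 rad/s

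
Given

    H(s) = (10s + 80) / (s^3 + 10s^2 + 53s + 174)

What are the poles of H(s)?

The poles are the roots of the denominator s^3 + 10s^2 + 53s + 174 = 0.
Trying s = -6: the polynomial evaluates to 0, so (s + 6) is a factor.
Dividing out leaves s^2 + 4s + 29 = 0.
The quadratic formula then gives s = -2 ± 5j.

s = -2 ± 5j, -6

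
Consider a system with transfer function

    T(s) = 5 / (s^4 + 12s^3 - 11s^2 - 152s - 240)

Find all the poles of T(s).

s = -2 + j, -2 - j, 4, -12

The poles are the roots of the denominator s^4 + 12s^3 - 11s^2 - 152s - 240 = 0.
Trying s = 4: the polynomial evaluates to 0, so (s - 4) is a factor.
Dividing out leaves s^3 + 16s^2 + 53s + 60 = 0.
This factors further as (s^2 + 4s + 5)(s + 12) = 0.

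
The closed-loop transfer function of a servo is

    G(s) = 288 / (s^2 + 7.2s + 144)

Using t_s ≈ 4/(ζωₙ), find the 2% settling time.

t_s ≈ 1.111 s

Comparing s^2 + 7.2s + 144 to s^2 + 2ζωₙs + ωₙ²: ωₙ = 12 rad/s and ζ = 7.2/(2·12) = 0.3.
ζωₙ = 7.2/2 = 3.6, so t_s ≈ 4/(ζωₙ) = 4/3.6 ≈ 1.111 s.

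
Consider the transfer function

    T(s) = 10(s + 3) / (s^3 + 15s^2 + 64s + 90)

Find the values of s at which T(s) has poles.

s = -3 + j, -3 - j, -9

The poles are the roots of the denominator s^3 + 15s^2 + 64s + 90 = 0.
Trying s = -9: the polynomial evaluates to 0, so (s + 9) is a factor.
Dividing out leaves s^2 + 6s + 10 = 0.
The quadratic formula then gives s = -3 ± 1j.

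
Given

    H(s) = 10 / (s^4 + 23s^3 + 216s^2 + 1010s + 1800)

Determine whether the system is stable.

The denominator s^4 + 23s^3 + 216s^2 + 1010s + 1800 factors as (s + 4)(s + 9)(s^2 + 10s + 50), giving poles at s = -4, -9, -5 ± 5j.
Since all poles lie strictly in the left half-plane, the system is stable.

stable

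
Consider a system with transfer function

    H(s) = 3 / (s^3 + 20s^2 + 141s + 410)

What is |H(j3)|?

|H(j3)| ≈ 0.006551

Substitute s = j3: numerator = 3, denominator = 230 + j396.
|H(j3)| = |3| / |230 + j396| = 3 / 457.95 ≈ 0.006551.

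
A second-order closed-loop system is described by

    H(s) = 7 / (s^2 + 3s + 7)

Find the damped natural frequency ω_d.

Comparing s^2 + 3s + 7 to s^2 + 2ζωₙs + ωₙ²: ωₙ = √7 ≈ 2.646 rad/s and ζ = 3/(2·√7) ≈ 0.5669.
ζωₙ = 3/2 = 1.5, so ω_d = ωₙ√(1−ζ²) = √(ωₙ² − (ζωₙ)²) = √(7 − 1.5²) = √4.75 ≈ 2.179 rad/s.

ω_d ≈ 2.179 rad/s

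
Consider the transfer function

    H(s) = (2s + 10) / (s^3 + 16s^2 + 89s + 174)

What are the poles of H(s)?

The poles are the roots of the denominator s^3 + 16s^2 + 89s + 174 = 0.
Trying s = -6: the polynomial evaluates to 0, so (s + 6) is a factor.
Dividing out leaves s^2 + 10s + 29 = 0.
The quadratic formula then gives s = -5 ± 2j.

s = -5 + 2j, -5 - 2j, -6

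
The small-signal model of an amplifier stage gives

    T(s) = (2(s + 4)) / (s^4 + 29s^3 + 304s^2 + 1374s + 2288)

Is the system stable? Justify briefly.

The denominator s^4 + 29s^3 + 304s^2 + 1374s + 2288 factors as (s + 11)(s + 8)(s^2 + 10s + 26), giving poles at s = -11, -8, -5 ± j.
Since all poles lie strictly in the left half-plane, the system is stable.

stable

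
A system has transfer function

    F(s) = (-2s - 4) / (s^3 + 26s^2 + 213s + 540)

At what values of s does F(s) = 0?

Set the numerator to zero: -2s - 4 = 0, i.e. -2·(s + 2) = 0.
So s = -2.

s = -2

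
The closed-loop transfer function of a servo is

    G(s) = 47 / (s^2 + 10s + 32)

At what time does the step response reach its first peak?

t_p ≈ 1.187 s

Comparing s^2 + 10s + 32 to s^2 + 2ζωₙs + ωₙ²: ωₙ = √32 ≈ 5.657 rad/s and ζ = 10/(2·√32) ≈ 0.8839.
ζωₙ = 10/2 = 5, so ω_d = ωₙ√(1−ζ²) = √(ωₙ² − (ζωₙ)²) = √(32 − 5²) = √7 ≈ 2.646 rad/s.
t_p = π/ω_d = π/2.646 ≈ 1.187 s.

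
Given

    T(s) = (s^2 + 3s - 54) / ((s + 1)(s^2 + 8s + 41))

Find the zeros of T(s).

s = 6, -9

Set the numerator to zero: s^2 + 3s - 54 = 0.
Factoring: (s - 6)(s + 9) = 0.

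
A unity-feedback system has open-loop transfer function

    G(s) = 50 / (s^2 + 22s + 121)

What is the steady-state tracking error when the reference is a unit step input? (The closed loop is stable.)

e_ss = 0.7076

G(s) has no poles at the origin.
This is a Type 0 system. Kp = lim_{s→0} G(s) = 50/121.
e_ss = 1/(1 + Kp) = 1/(1 + 50/121) = 121/171 ≈ 0.7076.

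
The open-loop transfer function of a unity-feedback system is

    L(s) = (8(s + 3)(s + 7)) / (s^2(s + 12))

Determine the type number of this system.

Type 2

The denominator has 2 factors of s at the origin (free integrators), so this is a Type 2 system.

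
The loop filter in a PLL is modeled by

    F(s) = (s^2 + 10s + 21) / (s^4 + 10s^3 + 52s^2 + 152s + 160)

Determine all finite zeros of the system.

s = -7, -3

Set the numerator to zero: s^2 + 10s + 21 = 0.
Factoring: (s + 7)(s + 3) = 0.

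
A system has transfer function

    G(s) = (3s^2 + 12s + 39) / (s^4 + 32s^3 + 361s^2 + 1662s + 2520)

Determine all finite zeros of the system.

Set the numerator to zero: 3s^2 + 12s + 39 = 0, i.e. 3·(s^2 + 4s + 13) = 0.
Factoring: (s^2 + 4s + 13) = 0.

s = -2 + 3j, -2 - 3j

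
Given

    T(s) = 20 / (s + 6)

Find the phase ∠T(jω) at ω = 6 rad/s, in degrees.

∠T(j6) ≈ -45°

At s = j6: numerator = 20, denominator = 6 + j6.
∠T = ∠num − ∠den = 0° − (45°) = -45°.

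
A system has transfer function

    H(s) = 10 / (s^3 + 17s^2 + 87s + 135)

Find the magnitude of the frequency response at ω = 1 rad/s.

|H(j1)| ≈ 0.06849

Substitute s = j1: numerator = 10, denominator = 118 + j86.
|H(j1)| = |10| / |118 + j86| = 10 / 146.01 ≈ 0.06849.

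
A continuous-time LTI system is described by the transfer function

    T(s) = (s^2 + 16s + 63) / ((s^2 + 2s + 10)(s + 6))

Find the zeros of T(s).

s = -9, -7

Set the numerator to zero: s^2 + 16s + 63 = 0.
Factoring: (s + 9)(s + 7) = 0.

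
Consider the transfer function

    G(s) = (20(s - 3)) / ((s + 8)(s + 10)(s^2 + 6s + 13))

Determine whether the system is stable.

stable

The poles can be read from the denominator factors: s = -8, -10, -3 ± 2j.
Since all poles lie strictly in the left half-plane, the system is stable.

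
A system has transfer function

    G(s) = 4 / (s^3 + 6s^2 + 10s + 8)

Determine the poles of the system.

s = -4, -1 + j, -1 - j

The poles are the roots of the denominator s^3 + 6s^2 + 10s + 8 = 0.
Trying s = -4: the polynomial evaluates to 0, so (s + 4) is a factor.
Dividing out leaves s^2 + 2s + 2 = 0.
The quadratic formula then gives s = -1 ± 1j.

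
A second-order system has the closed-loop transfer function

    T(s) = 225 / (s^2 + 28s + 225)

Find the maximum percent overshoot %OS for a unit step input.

Comparing s^2 + 28s + 225 to s^2 + 2ζωₙs + ωₙ²: ωₙ = 15 rad/s and ζ = 28/(2·15) ≈ 0.9333.
%OS = 100·exp(−πζ/√(1−ζ²)) = 100·exp(−π·0.9333/√(1−0.9333²)) ≈ 0.0284%.

%OS ≈ 0.0284%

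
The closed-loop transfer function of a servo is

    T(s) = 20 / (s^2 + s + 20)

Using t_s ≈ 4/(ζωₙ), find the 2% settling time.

t_s ≈ 8 s

Comparing s^2 + s + 20 to s^2 + 2ζωₙs + ωₙ²: ωₙ = √20 ≈ 4.472 rad/s and ζ = 1/(2·√20) ≈ 0.1118.
ζωₙ = 1/2 = 0.5, so t_s ≈ 4/(ζωₙ) = 4/0.5 = 8 s.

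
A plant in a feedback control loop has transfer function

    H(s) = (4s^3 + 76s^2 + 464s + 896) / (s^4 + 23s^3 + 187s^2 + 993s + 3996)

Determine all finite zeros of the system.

Set the numerator to zero: 4s^3 + 76s^2 + 464s + 896 = 0, i.e. 4·(s^3 + 19s^2 + 116s + 224) = 0.
Factoring: (s + 7)(s + 8)(s + 4) = 0.

s = -7, -8, -4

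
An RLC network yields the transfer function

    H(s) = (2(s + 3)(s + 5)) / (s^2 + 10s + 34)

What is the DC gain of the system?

H(0) = 15/17 ≈ 0.8824

At s = 0 each factor (s + a) contributes a and each (s^2 + bs + c) contributes c.
H(0) = 2·(3) · (5) / ((34)) = 30/34 = 15/17.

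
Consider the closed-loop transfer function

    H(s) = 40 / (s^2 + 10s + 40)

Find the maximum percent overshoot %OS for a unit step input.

%OS ≈ 1.73%

Comparing s^2 + 10s + 40 to s^2 + 2ζωₙs + ωₙ²: ωₙ = √40 ≈ 6.325 rad/s and ζ = 10/(2·√40) ≈ 0.7906.
%OS = 100·exp(−πζ/√(1−ζ²)) = 100·exp(−π·0.7906/√(1−0.7906²)) ≈ 1.73%.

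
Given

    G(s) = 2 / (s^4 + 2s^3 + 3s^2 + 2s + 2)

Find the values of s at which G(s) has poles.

s = j, -j, -1 + j, -1 - j

The poles are the roots of the denominator s^4 + 2s^3 + 3s^2 + 2s + 2 = 0.
No real roots exist; factor into two real quadratics: (s^2 + 1)(s^2 + 2s + 2) = 0.
Each quadratic gives a conjugate pair via the quadratic formula.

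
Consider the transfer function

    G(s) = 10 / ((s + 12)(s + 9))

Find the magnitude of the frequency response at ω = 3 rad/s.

Substitute s = j3: numerator = 10, denominator = 99 + j63.
|G(j3)| = |10| / |99 + j63| = 10 / 117.35 ≈ 0.08522.

|G(j3)| ≈ 0.08522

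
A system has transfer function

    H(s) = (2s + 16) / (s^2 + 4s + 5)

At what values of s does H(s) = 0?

s = -8

Set the numerator to zero: 2s + 16 = 0, i.e. 2·(s + 8) = 0.
So s = -8.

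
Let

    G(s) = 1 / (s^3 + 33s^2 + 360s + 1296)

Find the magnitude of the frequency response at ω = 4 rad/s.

|G(j4)| ≈ 0.0006346

Substitute s = j4: numerator = 1, denominator = 768 + j1376.
|G(j4)| = |1| / |768 + j1376| = 1 / 1575.8 ≈ 0.0006346.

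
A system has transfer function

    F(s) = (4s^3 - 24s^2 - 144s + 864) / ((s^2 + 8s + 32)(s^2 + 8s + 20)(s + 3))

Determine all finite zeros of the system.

Set the numerator to zero: 4s^3 - 24s^2 - 144s + 864 = 0, i.e. 4·(s^3 - 6s^2 - 36s + 216) = 0.
Factoring: (s - 6)^2(s + 6) = 0.

s = 6, -6, 6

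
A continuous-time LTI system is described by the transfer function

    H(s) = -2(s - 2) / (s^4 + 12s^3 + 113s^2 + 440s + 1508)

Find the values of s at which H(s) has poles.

s = -2 + 5j, -2 - 5j, -4 + 6j, -4 - 6j

The poles are the roots of the denominator s^4 + 12s^3 + 113s^2 + 440s + 1508 = 0.
No real roots exist; factor into two real quadratics: (s^2 + 4s + 29)(s^2 + 8s + 52) = 0.
Each quadratic gives a conjugate pair via the quadratic formula.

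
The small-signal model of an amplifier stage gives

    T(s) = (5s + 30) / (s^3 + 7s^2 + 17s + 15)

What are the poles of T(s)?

The poles are the roots of the denominator s^3 + 7s^2 + 17s + 15 = 0.
Trying s = -3: the polynomial evaluates to 0, so (s + 3) is a factor.
Dividing out leaves s^2 + 4s + 5 = 0.
The quadratic formula then gives s = -2 ± 1j.

s = -2 ± j, -3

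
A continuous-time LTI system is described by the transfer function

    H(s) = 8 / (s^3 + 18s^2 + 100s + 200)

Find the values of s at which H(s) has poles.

s = -4 ± 2j, -10

The poles are the roots of the denominator s^3 + 18s^2 + 100s + 200 = 0.
Trying s = -10: the polynomial evaluates to 0, so (s + 10) is a factor.
Dividing out leaves s^2 + 8s + 20 = 0.
The quadratic formula then gives s = -4 ± 2j.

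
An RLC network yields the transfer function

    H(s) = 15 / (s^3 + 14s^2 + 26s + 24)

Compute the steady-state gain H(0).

Set s = 0: H(0) = (15) / (24) = 5/8.

H(0) = 5/8 ≈ 0.6250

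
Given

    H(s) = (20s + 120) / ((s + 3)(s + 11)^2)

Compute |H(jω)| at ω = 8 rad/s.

Substitute s = j8: numerator = 120 + j160, denominator = -1237 + j984.
|H(j8)| = |120 + j160| / |-1237 + j984| = 200 / 1580.6 ≈ 0.1265.

|H(j8)| ≈ 0.1265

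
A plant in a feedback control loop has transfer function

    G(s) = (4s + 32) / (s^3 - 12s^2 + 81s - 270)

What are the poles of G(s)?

s = 3 + 6j, 3 - 6j, 6

The poles are the roots of the denominator s^3 - 12s^2 + 81s - 270 = 0.
Trying s = 6: the polynomial evaluates to 0, so (s - 6) is a factor.
Dividing out leaves s^2 - 6s + 45 = 0.
The quadratic formula then gives s = 3 ± 6j.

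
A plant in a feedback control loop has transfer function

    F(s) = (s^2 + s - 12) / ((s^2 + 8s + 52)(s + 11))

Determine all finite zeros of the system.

s = -4, 3

Set the numerator to zero: s^2 + s - 12 = 0.
Factoring: (s + 4)(s - 3) = 0.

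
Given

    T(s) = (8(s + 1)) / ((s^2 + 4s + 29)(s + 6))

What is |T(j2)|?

|T(j2)| ≈ 0.1078

Substitute s = j2: numerator = 8 + j16, denominator = 134 + j98.
|T(j2)| = |8 + j16| / |134 + j98| = 17.889 / 166.01 ≈ 0.1078.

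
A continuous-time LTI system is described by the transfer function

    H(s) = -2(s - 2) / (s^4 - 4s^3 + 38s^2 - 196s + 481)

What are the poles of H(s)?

s = 3 + 2j, 3 - 2j, -1 + 6j, -1 - 6j

The poles are the roots of the denominator s^4 - 4s^3 + 38s^2 - 196s + 481 = 0.
No real roots exist; factor into two real quadratics: (s^2 - 6s + 13)(s^2 + 2s + 37) = 0.
Each quadratic gives a conjugate pair via the quadratic formula.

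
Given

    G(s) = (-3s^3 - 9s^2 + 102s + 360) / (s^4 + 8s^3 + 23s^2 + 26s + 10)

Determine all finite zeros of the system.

Set the numerator to zero: -3s^3 - 9s^2 + 102s + 360 = 0, i.e. -3·(s^3 + 3s^2 - 34s - 120) = 0.
Factoring: (s - 6)(s + 5)(s + 4) = 0.

s = 6, -5, -4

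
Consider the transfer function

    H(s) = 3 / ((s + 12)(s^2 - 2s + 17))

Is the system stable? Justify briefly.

unstable

The poles can be read from the denominator factors: s = -12, 1 ± 4j.
Since the pole(s) at s = 1 + 4j, 1 - 4j lie in the right half-plane, the system is unstable.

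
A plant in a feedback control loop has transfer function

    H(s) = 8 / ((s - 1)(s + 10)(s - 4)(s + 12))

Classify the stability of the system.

unstable

The poles can be read from the denominator factors: s = 1, -10, 4, -12.
Since the pole(s) at s = 1, 4 lie in the right half-plane, the system is unstable.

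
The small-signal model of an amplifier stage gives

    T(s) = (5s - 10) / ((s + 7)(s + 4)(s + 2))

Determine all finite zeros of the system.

Set the numerator to zero: 5s - 10 = 0, i.e. 5·(s - 2) = 0.
So s = 2.

s = 2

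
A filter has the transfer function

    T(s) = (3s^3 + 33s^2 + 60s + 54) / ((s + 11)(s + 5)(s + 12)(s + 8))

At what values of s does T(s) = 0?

Set the numerator to zero: 3s^3 + 33s^2 + 60s + 54 = 0, i.e. 3·(s^3 + 11s^2 + 20s + 18) = 0.
Factoring: (s^2 + 2s + 2)(s + 9) = 0.

s = -1 + j, -1 - j, -9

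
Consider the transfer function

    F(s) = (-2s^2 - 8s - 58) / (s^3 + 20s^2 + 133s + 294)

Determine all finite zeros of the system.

Set the numerator to zero: -2s^2 - 8s - 58 = 0, i.e. -2·(s^2 + 4s + 29) = 0.
Factoring: (s^2 + 4s + 29) = 0.

s = -2 ± 5j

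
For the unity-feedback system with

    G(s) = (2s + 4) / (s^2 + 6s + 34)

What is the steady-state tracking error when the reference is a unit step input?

G(s) has no poles at the origin.
This is a Type 0 system. Kp = lim_{s→0} G(s) = 4/34 = 2/17.
e_ss = 1/(1 + Kp) = 1/(1 + 2/17) = 17/19 ≈ 0.8947.

e_ss = 0.8947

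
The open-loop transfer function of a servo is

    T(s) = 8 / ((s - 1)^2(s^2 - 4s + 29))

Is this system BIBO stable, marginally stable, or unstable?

unstable

The poles can be read from the denominator factors: s = 1, 1, 2 + 5j, 2 - 5j.
Since the pole(s) at s = 1, 1, 2 ± 5j lie in the right half-plane, the system is unstable.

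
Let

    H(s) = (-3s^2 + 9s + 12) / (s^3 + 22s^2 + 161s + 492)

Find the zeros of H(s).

s = -1, 4

Set the numerator to zero: -3s^2 + 9s + 12 = 0, i.e. -3·(s^2 - 3s - 4) = 0.
Factoring: (s + 1)(s - 4) = 0.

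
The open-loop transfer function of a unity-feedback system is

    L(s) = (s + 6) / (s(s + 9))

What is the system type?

The denominator has 1 factor of s at the origin (free integrator), so this is a Type 1 system.

Type 1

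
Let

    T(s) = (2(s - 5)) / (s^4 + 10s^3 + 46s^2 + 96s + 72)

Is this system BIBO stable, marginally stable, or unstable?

The denominator s^4 + 10s^3 + 46s^2 + 96s + 72 factors as (s + 2)^2(s^2 + 6s + 18), giving poles at s = -2, -3 + 3j, -3 - 3j, -2.
Since all poles lie strictly in the left half-plane, the system is stable.

stable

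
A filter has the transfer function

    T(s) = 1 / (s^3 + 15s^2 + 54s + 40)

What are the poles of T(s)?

The poles are the roots of the denominator s^3 + 15s^2 + 54s + 40 = 0.
Trying s = -4: the polynomial evaluates to 0, so (s + 4) is a factor.
Dividing out leaves s^2 + 11s + 10 = 0.
Factoring the quadratic: (s + 1)(s + 10) = 0.

s = -4, -1, -10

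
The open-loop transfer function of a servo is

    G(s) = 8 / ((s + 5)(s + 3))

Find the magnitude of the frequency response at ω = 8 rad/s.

Substitute s = j8: numerator = 8, denominator = -49 + j64.
|G(j8)| = |8| / |-49 + j64| = 8 / 80.604 ≈ 0.09925.

|G(j8)| ≈ 0.09925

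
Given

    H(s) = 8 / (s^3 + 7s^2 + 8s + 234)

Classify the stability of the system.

The denominator s^3 + 7s^2 + 8s + 234 factors as (s + 9)(s^2 - 2s + 26), giving poles at s = -9, 1 ± 5j.
Since the pole(s) at s = 1 ± 5j lie in the right half-plane, the system is unstable.

unstable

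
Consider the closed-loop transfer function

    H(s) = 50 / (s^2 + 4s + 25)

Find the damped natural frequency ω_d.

ω_d ≈ 4.583 rad/s

Comparing s^2 + 4s + 25 to s^2 + 2ζωₙs + ωₙ²: ωₙ = 5 rad/s and ζ = 4/(2·5) = 0.4.
ζωₙ = 4/2 = 2, so ω_d = ωₙ√(1−ζ²) = √(ωₙ² − (ζωₙ)²) = √(25 − 2²) = √21 ≈ 4.583 rad/s.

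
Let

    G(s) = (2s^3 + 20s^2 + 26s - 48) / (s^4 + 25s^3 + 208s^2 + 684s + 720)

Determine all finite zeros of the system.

s = -3, -8, 1

Set the numerator to zero: 2s^3 + 20s^2 + 26s - 48 = 0, i.e. 2·(s^3 + 10s^2 + 13s - 24) = 0.
Factoring: (s + 3)(s + 8)(s - 1) = 0.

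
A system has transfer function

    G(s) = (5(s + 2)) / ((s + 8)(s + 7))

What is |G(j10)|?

|G(j10)| ≈ 0.3262

Substitute s = j10: numerator = 10 + j50, denominator = -44 + j150.
|G(j10)| = |10 + j50| / |-44 + j150| = 50.990 / 156.32 ≈ 0.3262.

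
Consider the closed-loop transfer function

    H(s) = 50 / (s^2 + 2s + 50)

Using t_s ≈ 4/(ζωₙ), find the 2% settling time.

t_s ≈ 4 s

Comparing s^2 + 2s + 50 to s^2 + 2ζωₙs + ωₙ²: ωₙ = √50 ≈ 7.071 rad/s and ζ = 2/(2·√50) ≈ 0.1414.
ζωₙ = 2/2 = 1, so t_s ≈ 4/(ζωₙ) = 4/1 = 4 s.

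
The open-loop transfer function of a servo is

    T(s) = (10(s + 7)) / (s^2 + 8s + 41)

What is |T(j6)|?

|T(j6)| ≈ 1.910

Substitute s = j6: numerator = 70 + j60, denominator = 5 + j48.
|T(j6)| = |70 + j60| / |5 + j48| = 92.195 / 48.260 ≈ 1.910.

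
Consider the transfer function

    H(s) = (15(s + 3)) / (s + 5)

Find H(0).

H(0) = 9

Set s = 0: H(0) = (45) / (5) = 9.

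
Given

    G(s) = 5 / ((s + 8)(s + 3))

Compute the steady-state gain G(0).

G(0) = 5/24 ≈ 0.2083

At s = 0 each factor (s + a) contributes a and each (s^2 + bs + c) contributes c.
G(0) = 5·1 / ((8) · (3)) = 5/24 = 5/24.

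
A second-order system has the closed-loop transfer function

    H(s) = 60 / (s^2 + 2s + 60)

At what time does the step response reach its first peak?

Comparing s^2 + 2s + 60 to s^2 + 2ζωₙs + ωₙ²: ωₙ = √60 ≈ 7.746 rad/s and ζ = 2/(2·√60) ≈ 0.1291.
ζωₙ = 2/2 = 1, so ω_d = ωₙ√(1−ζ²) = √(ωₙ² − (ζωₙ)²) = √(60 − 1²) = √59 ≈ 7.681 rad/s.
t_p = π/ω_d = π/7.681 ≈ 0.4090 s.

t_p ≈ 0.4090 s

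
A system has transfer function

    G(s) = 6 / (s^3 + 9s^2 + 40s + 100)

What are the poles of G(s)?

The poles are the roots of the denominator s^3 + 9s^2 + 40s + 100 = 0.
Trying s = -5: the polynomial evaluates to 0, so (s + 5) is a factor.
Dividing out leaves s^2 + 4s + 20 = 0.
The quadratic formula then gives s = -2 ± 4j.

s = -2 ± 4j, -5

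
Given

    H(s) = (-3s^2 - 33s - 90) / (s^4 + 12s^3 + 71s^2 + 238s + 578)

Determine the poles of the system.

The poles are the roots of the denominator s^4 + 12s^3 + 71s^2 + 238s + 578 = 0.
No real roots exist; factor into two real quadratics: (s^2 + 10s + 34)(s^2 + 2s + 17) = 0.
Each quadratic gives a conjugate pair via the quadratic formula.

s = -5 + 3j, -5 - 3j, -1 + 4j, -1 - 4j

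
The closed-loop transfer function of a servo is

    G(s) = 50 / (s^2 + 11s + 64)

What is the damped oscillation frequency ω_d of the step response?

Comparing s^2 + 11s + 64 to s^2 + 2ζωₙs + ωₙ²: ωₙ = 8 rad/s and ζ = 11/(2·8) = 0.6875.
ζωₙ = 11/2 = 5.5, so ω_d = ωₙ√(1−ζ²) = √(ωₙ² − (ζωₙ)²) = √(64 − 5.5²) = √33.75 ≈ 5.809 rad/s.

ω_d ≈ 5.809 rad/s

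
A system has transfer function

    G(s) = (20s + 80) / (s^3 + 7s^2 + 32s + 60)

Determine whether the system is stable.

The denominator s^3 + 7s^2 + 32s + 60 factors as (s^2 + 4s + 20)(s + 3), giving poles at s = -2 + 4j, -2 - 4j, -3.
Since all poles lie strictly in the left half-plane, the system is stable.

stable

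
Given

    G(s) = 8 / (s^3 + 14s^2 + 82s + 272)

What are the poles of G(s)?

s = -3 ± 5j, -8

The poles are the roots of the denominator s^3 + 14s^2 + 82s + 272 = 0.
Trying s = -8: the polynomial evaluates to 0, so (s + 8) is a factor.
Dividing out leaves s^2 + 6s + 34 = 0.
The quadratic formula then gives s = -3 ± 5j.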